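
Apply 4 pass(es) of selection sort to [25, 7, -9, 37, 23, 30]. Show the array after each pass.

Pass 1: Select minimum -9 at index 2, swap -> [-9, 7, 25, 37, 23, 30]
Pass 2: Select minimum 7 at index 1, swap -> [-9, 7, 25, 37, 23, 30]
Pass 3: Select minimum 23 at index 4, swap -> [-9, 7, 23, 37, 25, 30]
Pass 4: Select minimum 25 at index 4, swap -> [-9, 7, 23, 25, 37, 30]


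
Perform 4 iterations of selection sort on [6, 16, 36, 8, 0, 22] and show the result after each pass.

Pass 1: Select minimum 0 at index 4, swap -> [0, 16, 36, 8, 6, 22]
Pass 2: Select minimum 6 at index 4, swap -> [0, 6, 36, 8, 16, 22]
Pass 3: Select minimum 8 at index 3, swap -> [0, 6, 8, 36, 16, 22]
Pass 4: Select minimum 16 at index 4, swap -> [0, 6, 8, 16, 36, 22]


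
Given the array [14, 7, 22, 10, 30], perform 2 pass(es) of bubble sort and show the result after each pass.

After pass 1: [7, 14, 10, 22, 30] (2 swaps)
After pass 2: [7, 10, 14, 22, 30] (1 swaps)
Total swaps: 3


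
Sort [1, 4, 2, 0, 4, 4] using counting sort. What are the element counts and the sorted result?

Count array: [1, 1, 1, 0, 3]
(count[i] = number of elements equal to i)
Cumulative count: [1, 2, 3, 3, 6]
Sorted: [0, 1, 2, 4, 4, 4]


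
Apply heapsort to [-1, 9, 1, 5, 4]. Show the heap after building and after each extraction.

Build heap: [9, 5, 1, -1, 4]
Extract 9: [5, 4, 1, -1, 9]
Extract 5: [4, -1, 1, 5, 9]
Extract 4: [1, -1, 4, 5, 9]
Extract 1: [-1, 1, 4, 5, 9]


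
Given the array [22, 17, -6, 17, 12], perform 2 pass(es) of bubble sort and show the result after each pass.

After pass 1: [17, -6, 17, 12, 22] (4 swaps)
After pass 2: [-6, 17, 12, 17, 22] (2 swaps)
Total swaps: 6


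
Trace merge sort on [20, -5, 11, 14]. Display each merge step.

Divide and conquer:
  Merge [20] + [-5] -> [-5, 20]
  Merge [11] + [14] -> [11, 14]
  Merge [-5, 20] + [11, 14] -> [-5, 11, 14, 20]


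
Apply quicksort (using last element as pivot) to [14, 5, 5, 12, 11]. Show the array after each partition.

Partition 1: pivot=11 at index 2 -> [5, 5, 11, 12, 14]
Partition 2: pivot=5 at index 1 -> [5, 5, 11, 12, 14]
Partition 3: pivot=14 at index 4 -> [5, 5, 11, 12, 14]


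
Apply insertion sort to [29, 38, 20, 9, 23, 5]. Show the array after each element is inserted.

First element 29 is already 'sorted'
Insert 38: shifted 0 elements -> [29, 38, 20, 9, 23, 5]
Insert 20: shifted 2 elements -> [20, 29, 38, 9, 23, 5]
Insert 9: shifted 3 elements -> [9, 20, 29, 38, 23, 5]
Insert 23: shifted 2 elements -> [9, 20, 23, 29, 38, 5]
Insert 5: shifted 5 elements -> [5, 9, 20, 23, 29, 38]


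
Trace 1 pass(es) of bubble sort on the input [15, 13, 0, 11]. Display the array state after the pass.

After pass 1: [13, 0, 11, 15] (3 swaps)
Total swaps: 3


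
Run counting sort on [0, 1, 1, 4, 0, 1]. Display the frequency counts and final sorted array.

Count array: [2, 3, 0, 0, 1]
(count[i] = number of elements equal to i)
Cumulative count: [2, 5, 5, 5, 6]
Sorted: [0, 0, 1, 1, 1, 4]


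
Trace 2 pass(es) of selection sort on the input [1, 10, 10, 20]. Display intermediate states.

Pass 1: Select minimum 1 at index 0, swap -> [1, 10, 10, 20]
Pass 2: Select minimum 10 at index 1, swap -> [1, 10, 10, 20]


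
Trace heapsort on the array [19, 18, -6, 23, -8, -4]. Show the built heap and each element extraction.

Build heap: [23, 19, -4, 18, -8, -6]
Extract 23: [19, 18, -4, -6, -8, 23]
Extract 19: [18, -6, -4, -8, 19, 23]
Extract 18: [-4, -6, -8, 18, 19, 23]
Extract -4: [-6, -8, -4, 18, 19, 23]
Extract -6: [-8, -6, -4, 18, 19, 23]


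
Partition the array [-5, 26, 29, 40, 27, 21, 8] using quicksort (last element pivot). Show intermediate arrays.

Partition 1: pivot=8 at index 1 -> [-5, 8, 29, 40, 27, 21, 26]
Partition 2: pivot=26 at index 3 -> [-5, 8, 21, 26, 27, 29, 40]
Partition 3: pivot=40 at index 6 -> [-5, 8, 21, 26, 27, 29, 40]
Partition 4: pivot=29 at index 5 -> [-5, 8, 21, 26, 27, 29, 40]


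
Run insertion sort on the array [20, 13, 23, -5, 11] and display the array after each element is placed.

First element 20 is already 'sorted'
Insert 13: shifted 1 elements -> [13, 20, 23, -5, 11]
Insert 23: shifted 0 elements -> [13, 20, 23, -5, 11]
Insert -5: shifted 3 elements -> [-5, 13, 20, 23, 11]
Insert 11: shifted 3 elements -> [-5, 11, 13, 20, 23]


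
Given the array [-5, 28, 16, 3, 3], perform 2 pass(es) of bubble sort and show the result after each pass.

After pass 1: [-5, 16, 3, 3, 28] (3 swaps)
After pass 2: [-5, 3, 3, 16, 28] (2 swaps)
Total swaps: 5


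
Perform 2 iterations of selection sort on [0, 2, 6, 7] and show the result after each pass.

Pass 1: Select minimum 0 at index 0, swap -> [0, 2, 6, 7]
Pass 2: Select minimum 2 at index 1, swap -> [0, 2, 6, 7]


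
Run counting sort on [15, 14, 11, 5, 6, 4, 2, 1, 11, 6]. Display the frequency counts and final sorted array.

Count array: [0, 1, 1, 0, 1, 1, 2, 0, 0, 0, 0, 2, 0, 0, 1, 1]
(count[i] = number of elements equal to i)
Cumulative count: [0, 1, 2, 2, 3, 4, 6, 6, 6, 6, 6, 8, 8, 8, 9, 10]
Sorted: [1, 2, 4, 5, 6, 6, 11, 11, 14, 15]


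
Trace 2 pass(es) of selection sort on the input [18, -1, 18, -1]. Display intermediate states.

Pass 1: Select minimum -1 at index 1, swap -> [-1, 18, 18, -1]
Pass 2: Select minimum -1 at index 3, swap -> [-1, -1, 18, 18]


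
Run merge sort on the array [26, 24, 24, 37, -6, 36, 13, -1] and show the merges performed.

Divide and conquer:
  Merge [26] + [24] -> [24, 26]
  Merge [24] + [37] -> [24, 37]
  Merge [24, 26] + [24, 37] -> [24, 24, 26, 37]
  Merge [-6] + [36] -> [-6, 36]
  Merge [13] + [-1] -> [-1, 13]
  Merge [-6, 36] + [-1, 13] -> [-6, -1, 13, 36]
  Merge [24, 24, 26, 37] + [-6, -1, 13, 36] -> [-6, -1, 13, 24, 24, 26, 36, 37]


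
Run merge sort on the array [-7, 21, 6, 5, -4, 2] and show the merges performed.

Divide and conquer:
  Merge [21] + [6] -> [6, 21]
  Merge [-7] + [6, 21] -> [-7, 6, 21]
  Merge [-4] + [2] -> [-4, 2]
  Merge [5] + [-4, 2] -> [-4, 2, 5]
  Merge [-7, 6, 21] + [-4, 2, 5] -> [-7, -4, 2, 5, 6, 21]


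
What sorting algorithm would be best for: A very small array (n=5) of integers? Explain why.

Best choice: Insertion sort
Reason: For tiny inputs the O(n^2) overhead is negligible and insertion sort has minimal constant factors


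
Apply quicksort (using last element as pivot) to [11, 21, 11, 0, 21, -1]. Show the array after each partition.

Partition 1: pivot=-1 at index 0 -> [-1, 21, 11, 0, 21, 11]
Partition 2: pivot=11 at index 3 -> [-1, 11, 0, 11, 21, 21]
Partition 3: pivot=0 at index 1 -> [-1, 0, 11, 11, 21, 21]
Partition 4: pivot=21 at index 5 -> [-1, 0, 11, 11, 21, 21]


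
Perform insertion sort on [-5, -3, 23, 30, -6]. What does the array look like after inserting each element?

First element -5 is already 'sorted'
Insert -3: shifted 0 elements -> [-5, -3, 23, 30, -6]
Insert 23: shifted 0 elements -> [-5, -3, 23, 30, -6]
Insert 30: shifted 0 elements -> [-5, -3, 23, 30, -6]
Insert -6: shifted 4 elements -> [-6, -5, -3, 23, 30]


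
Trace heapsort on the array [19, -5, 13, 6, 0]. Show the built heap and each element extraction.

Build heap: [19, 6, 13, -5, 0]
Extract 19: [13, 6, 0, -5, 19]
Extract 13: [6, -5, 0, 13, 19]
Extract 6: [0, -5, 6, 13, 19]
Extract 0: [-5, 0, 6, 13, 19]


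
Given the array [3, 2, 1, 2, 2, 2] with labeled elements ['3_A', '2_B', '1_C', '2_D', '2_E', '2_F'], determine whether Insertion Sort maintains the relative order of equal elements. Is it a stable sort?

Trace Insertion Sort on the labeled array (the key is the number; the letter only tracks identity):
  Insert 2_B at index 0: [2_B, 3_A, 1_C, 2_D, 2_E, 2_F]
  Insert 1_C at index 0: [1_C, 2_B, 3_A, 2_D, 2_E, 2_F]
  Insert 2_D at index 2: [1_C, 2_B, 2_D, 3_A, 2_E, 2_F]
  Insert 2_E at index 3: [1_C, 2_B, 2_D, 2_E, 3_A, 2_F]
  Insert 2_F at index 4: [1_C, 2_B, 2_D, 2_E, 2_F, 3_A]
Final order: [1_C, 2_B, 2_D, 2_E, 2_F, 3_A]
Equal keys:
  value 2: originally 2_B, 2_D, 2_E, 2_F; after sorting 2_B, 2_D, 2_E, 2_F -> order preserved
All equal keys kept their original relative order. Insertion Sort is stable: elements are shifted only while they are strictly greater than the key, so a key is inserted after any equal elements already placed.
Answer: Stable


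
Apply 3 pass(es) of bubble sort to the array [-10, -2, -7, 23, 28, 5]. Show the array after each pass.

After pass 1: [-10, -7, -2, 23, 5, 28] (2 swaps)
After pass 2: [-10, -7, -2, 5, 23, 28] (1 swaps)
After pass 3: [-10, -7, -2, 5, 23, 28] (0 swaps)
Total swaps: 3


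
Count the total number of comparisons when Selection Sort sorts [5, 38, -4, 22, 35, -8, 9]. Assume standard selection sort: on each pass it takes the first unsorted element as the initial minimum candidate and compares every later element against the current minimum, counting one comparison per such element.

Pass 1: scan indices 1..6 for the minimum = 6 comparison(s); min is -8, place at index 0 -> [-8, 38, -4, 22, 35, 5, 9]
Pass 2: scan indices 2..6 for the minimum = 5 comparison(s); min is -4, place at index 1 -> [-8, -4, 38, 22, 35, 5, 9]
Pass 3: scan indices 3..6 for the minimum = 4 comparison(s); min is 5, place at index 2 -> [-8, -4, 5, 22, 35, 38, 9]
Pass 4: scan indices 4..6 for the minimum = 3 comparison(s); min is 9, place at index 3 -> [-8, -4, 5, 9, 35, 38, 22]
Pass 5: scan indices 5..6 for the minimum = 2 comparison(s); min is 22, place at index 4 -> [-8, -4, 5, 9, 22, 38, 35]
Pass 6: scan indices 6..6 for the minimum = 1 comparison(s); min is 35, place at index 5 -> [-8, -4, 5, 9, 22, 35, 38]
Selection sort always scans the whole unsorted suffix, so the count is (n-1) + (n-2) + ... + 1 = n(n-1)/2 = 7*6/2 = 21 regardless of the input order.
Total comparisons: 6 + 5 + 4 + 3 + 2 + 1 = 21


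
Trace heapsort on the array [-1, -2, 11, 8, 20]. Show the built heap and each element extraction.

Build heap: [20, 8, 11, -1, -2]
Extract 20: [11, 8, -2, -1, 20]
Extract 11: [8, -1, -2, 11, 20]
Extract 8: [-1, -2, 8, 11, 20]
Extract -1: [-2, -1, 8, 11, 20]


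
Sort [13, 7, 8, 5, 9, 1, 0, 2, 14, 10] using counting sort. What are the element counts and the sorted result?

Count array: [1, 1, 1, 0, 0, 1, 0, 1, 1, 1, 1, 0, 0, 1, 1]
(count[i] = number of elements equal to i)
Cumulative count: [1, 2, 3, 3, 3, 4, 4, 5, 6, 7, 8, 8, 8, 9, 10]
Sorted: [0, 1, 2, 5, 7, 8, 9, 10, 13, 14]


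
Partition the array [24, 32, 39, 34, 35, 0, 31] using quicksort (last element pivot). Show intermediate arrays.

Partition 1: pivot=31 at index 2 -> [24, 0, 31, 34, 35, 32, 39]
Partition 2: pivot=0 at index 0 -> [0, 24, 31, 34, 35, 32, 39]
Partition 3: pivot=39 at index 6 -> [0, 24, 31, 34, 35, 32, 39]
Partition 4: pivot=32 at index 3 -> [0, 24, 31, 32, 35, 34, 39]
Partition 5: pivot=34 at index 4 -> [0, 24, 31, 32, 34, 35, 39]


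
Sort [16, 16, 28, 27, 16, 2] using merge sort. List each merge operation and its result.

Divide and conquer:
  Merge [16] + [28] -> [16, 28]
  Merge [16] + [16, 28] -> [16, 16, 28]
  Merge [16] + [2] -> [2, 16]
  Merge [27] + [2, 16] -> [2, 16, 27]
  Merge [16, 16, 28] + [2, 16, 27] -> [2, 16, 16, 16, 27, 28]


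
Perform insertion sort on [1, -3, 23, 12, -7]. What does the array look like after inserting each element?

First element 1 is already 'sorted'
Insert -3: shifted 1 elements -> [-3, 1, 23, 12, -7]
Insert 23: shifted 0 elements -> [-3, 1, 23, 12, -7]
Insert 12: shifted 1 elements -> [-3, 1, 12, 23, -7]
Insert -7: shifted 4 elements -> [-7, -3, 1, 12, 23]


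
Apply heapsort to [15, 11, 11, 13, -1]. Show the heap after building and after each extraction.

Build heap: [15, 13, 11, 11, -1]
Extract 15: [13, 11, 11, -1, 15]
Extract 13: [11, -1, 11, 13, 15]
Extract 11: [11, -1, 11, 13, 15]
Extract 11: [-1, 11, 11, 13, 15]


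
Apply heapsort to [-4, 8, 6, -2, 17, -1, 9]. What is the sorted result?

Build heap: [17, 8, 9, -2, -4, -1, 6]
Extract 17: [9, 8, 6, -2, -4, -1, 17]
Extract 9: [8, -1, 6, -2, -4, 9, 17]
Extract 8: [6, -1, -4, -2, 8, 9, 17]
Extract 6: [-1, -2, -4, 6, 8, 9, 17]
Extract -1: [-2, -4, -1, 6, 8, 9, 17]
Extract -2: [-4, -2, -1, 6, 8, 9, 17]


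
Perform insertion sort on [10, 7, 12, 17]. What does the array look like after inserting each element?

First element 10 is already 'sorted'
Insert 7: shifted 1 elements -> [7, 10, 12, 17]
Insert 12: shifted 0 elements -> [7, 10, 12, 17]
Insert 17: shifted 0 elements -> [7, 10, 12, 17]


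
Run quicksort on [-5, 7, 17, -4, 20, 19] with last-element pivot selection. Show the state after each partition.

Partition 1: pivot=19 at index 4 -> [-5, 7, 17, -4, 19, 20]
Partition 2: pivot=-4 at index 1 -> [-5, -4, 17, 7, 19, 20]
Partition 3: pivot=7 at index 2 -> [-5, -4, 7, 17, 19, 20]


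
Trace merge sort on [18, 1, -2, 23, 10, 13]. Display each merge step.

Divide and conquer:
  Merge [1] + [-2] -> [-2, 1]
  Merge [18] + [-2, 1] -> [-2, 1, 18]
  Merge [10] + [13] -> [10, 13]
  Merge [23] + [10, 13] -> [10, 13, 23]
  Merge [-2, 1, 18] + [10, 13, 23] -> [-2, 1, 10, 13, 18, 23]


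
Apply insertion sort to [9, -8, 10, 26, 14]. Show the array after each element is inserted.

First element 9 is already 'sorted'
Insert -8: shifted 1 elements -> [-8, 9, 10, 26, 14]
Insert 10: shifted 0 elements -> [-8, 9, 10, 26, 14]
Insert 26: shifted 0 elements -> [-8, 9, 10, 26, 14]
Insert 14: shifted 1 elements -> [-8, 9, 10, 14, 26]


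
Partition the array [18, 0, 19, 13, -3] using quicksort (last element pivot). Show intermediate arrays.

Partition 1: pivot=-3 at index 0 -> [-3, 0, 19, 13, 18]
Partition 2: pivot=18 at index 3 -> [-3, 0, 13, 18, 19]
Partition 3: pivot=13 at index 2 -> [-3, 0, 13, 18, 19]


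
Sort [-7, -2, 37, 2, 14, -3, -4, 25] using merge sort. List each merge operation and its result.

Divide and conquer:
  Merge [-7] + [-2] -> [-7, -2]
  Merge [37] + [2] -> [2, 37]
  Merge [-7, -2] + [2, 37] -> [-7, -2, 2, 37]
  Merge [14] + [-3] -> [-3, 14]
  Merge [-4] + [25] -> [-4, 25]
  Merge [-3, 14] + [-4, 25] -> [-4, -3, 14, 25]
  Merge [-7, -2, 2, 37] + [-4, -3, 14, 25] -> [-7, -4, -3, -2, 2, 14, 25, 37]


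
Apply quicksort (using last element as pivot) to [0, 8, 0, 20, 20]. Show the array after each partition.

Partition 1: pivot=20 at index 4 -> [0, 8, 0, 20, 20]
Partition 2: pivot=20 at index 3 -> [0, 8, 0, 20, 20]
Partition 3: pivot=0 at index 1 -> [0, 0, 8, 20, 20]


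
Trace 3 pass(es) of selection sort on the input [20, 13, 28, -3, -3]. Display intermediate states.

Pass 1: Select minimum -3 at index 3, swap -> [-3, 13, 28, 20, -3]
Pass 2: Select minimum -3 at index 4, swap -> [-3, -3, 28, 20, 13]
Pass 3: Select minimum 13 at index 4, swap -> [-3, -3, 13, 20, 28]


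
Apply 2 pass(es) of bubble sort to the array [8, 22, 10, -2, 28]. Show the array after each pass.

After pass 1: [8, 10, -2, 22, 28] (2 swaps)
After pass 2: [8, -2, 10, 22, 28] (1 swaps)
Total swaps: 3


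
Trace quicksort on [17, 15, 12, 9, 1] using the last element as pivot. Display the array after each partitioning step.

Partition 1: pivot=1 at index 0 -> [1, 15, 12, 9, 17]
Partition 2: pivot=17 at index 4 -> [1, 15, 12, 9, 17]
Partition 3: pivot=9 at index 1 -> [1, 9, 12, 15, 17]
Partition 4: pivot=15 at index 3 -> [1, 9, 12, 15, 17]


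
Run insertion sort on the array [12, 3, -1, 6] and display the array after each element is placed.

First element 12 is already 'sorted'
Insert 3: shifted 1 elements -> [3, 12, -1, 6]
Insert -1: shifted 2 elements -> [-1, 3, 12, 6]
Insert 6: shifted 1 elements -> [-1, 3, 6, 12]


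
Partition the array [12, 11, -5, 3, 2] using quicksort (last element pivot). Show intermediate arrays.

Partition 1: pivot=2 at index 1 -> [-5, 2, 12, 3, 11]
Partition 2: pivot=11 at index 3 -> [-5, 2, 3, 11, 12]


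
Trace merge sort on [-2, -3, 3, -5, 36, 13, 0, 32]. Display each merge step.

Divide and conquer:
  Merge [-2] + [-3] -> [-3, -2]
  Merge [3] + [-5] -> [-5, 3]
  Merge [-3, -2] + [-5, 3] -> [-5, -3, -2, 3]
  Merge [36] + [13] -> [13, 36]
  Merge [0] + [32] -> [0, 32]
  Merge [13, 36] + [0, 32] -> [0, 13, 32, 36]
  Merge [-5, -3, -2, 3] + [0, 13, 32, 36] -> [-5, -3, -2, 0, 3, 13, 32, 36]


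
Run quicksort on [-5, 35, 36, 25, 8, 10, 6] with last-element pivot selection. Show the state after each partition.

Partition 1: pivot=6 at index 1 -> [-5, 6, 36, 25, 8, 10, 35]
Partition 2: pivot=35 at index 5 -> [-5, 6, 25, 8, 10, 35, 36]
Partition 3: pivot=10 at index 3 -> [-5, 6, 8, 10, 25, 35, 36]


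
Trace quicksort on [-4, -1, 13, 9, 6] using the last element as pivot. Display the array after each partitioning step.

Partition 1: pivot=6 at index 2 -> [-4, -1, 6, 9, 13]
Partition 2: pivot=-1 at index 1 -> [-4, -1, 6, 9, 13]
Partition 3: pivot=13 at index 4 -> [-4, -1, 6, 9, 13]


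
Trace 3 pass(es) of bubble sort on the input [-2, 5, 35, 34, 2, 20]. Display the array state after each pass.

After pass 1: [-2, 5, 34, 2, 20, 35] (3 swaps)
After pass 2: [-2, 5, 2, 20, 34, 35] (2 swaps)
After pass 3: [-2, 2, 5, 20, 34, 35] (1 swaps)
Total swaps: 6


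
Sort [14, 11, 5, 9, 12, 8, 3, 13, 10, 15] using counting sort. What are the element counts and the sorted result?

Count array: [0, 0, 0, 1, 0, 1, 0, 0, 1, 1, 1, 1, 1, 1, 1, 1]
(count[i] = number of elements equal to i)
Cumulative count: [0, 0, 0, 1, 1, 2, 2, 2, 3, 4, 5, 6, 7, 8, 9, 10]
Sorted: [3, 5, 8, 9, 10, 11, 12, 13, 14, 15]


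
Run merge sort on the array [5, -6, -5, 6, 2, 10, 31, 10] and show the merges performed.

Divide and conquer:
  Merge [5] + [-6] -> [-6, 5]
  Merge [-5] + [6] -> [-5, 6]
  Merge [-6, 5] + [-5, 6] -> [-6, -5, 5, 6]
  Merge [2] + [10] -> [2, 10]
  Merge [31] + [10] -> [10, 31]
  Merge [2, 10] + [10, 31] -> [2, 10, 10, 31]
  Merge [-6, -5, 5, 6] + [2, 10, 10, 31] -> [-6, -5, 2, 5, 6, 10, 10, 31]


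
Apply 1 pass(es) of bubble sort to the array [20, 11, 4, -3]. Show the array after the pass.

After pass 1: [11, 4, -3, 20] (3 swaps)
Total swaps: 3


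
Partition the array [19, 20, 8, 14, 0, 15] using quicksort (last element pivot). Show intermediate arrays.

Partition 1: pivot=15 at index 3 -> [8, 14, 0, 15, 19, 20]
Partition 2: pivot=0 at index 0 -> [0, 14, 8, 15, 19, 20]
Partition 3: pivot=8 at index 1 -> [0, 8, 14, 15, 19, 20]
Partition 4: pivot=20 at index 5 -> [0, 8, 14, 15, 19, 20]


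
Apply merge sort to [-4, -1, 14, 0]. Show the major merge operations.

Divide and conquer:
  Merge [-4] + [-1] -> [-4, -1]
  Merge [14] + [0] -> [0, 14]
  Merge [-4, -1] + [0, 14] -> [-4, -1, 0, 14]


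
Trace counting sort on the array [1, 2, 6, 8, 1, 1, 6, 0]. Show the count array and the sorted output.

Count array: [1, 3, 1, 0, 0, 0, 2, 0, 1]
(count[i] = number of elements equal to i)
Cumulative count: [1, 4, 5, 5, 5, 5, 7, 7, 8]
Sorted: [0, 1, 1, 1, 2, 6, 6, 8]


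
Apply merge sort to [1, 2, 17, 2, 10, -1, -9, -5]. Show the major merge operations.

Divide and conquer:
  Merge [1] + [2] -> [1, 2]
  Merge [17] + [2] -> [2, 17]
  Merge [1, 2] + [2, 17] -> [1, 2, 2, 17]
  Merge [10] + [-1] -> [-1, 10]
  Merge [-9] + [-5] -> [-9, -5]
  Merge [-1, 10] + [-9, -5] -> [-9, -5, -1, 10]
  Merge [1, 2, 2, 17] + [-9, -5, -1, 10] -> [-9, -5, -1, 1, 2, 2, 10, 17]


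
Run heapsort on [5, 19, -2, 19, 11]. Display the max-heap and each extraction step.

Build heap: [19, 19, -2, 5, 11]
Extract 19: [19, 11, -2, 5, 19]
Extract 19: [11, 5, -2, 19, 19]
Extract 11: [5, -2, 11, 19, 19]
Extract 5: [-2, 5, 11, 19, 19]


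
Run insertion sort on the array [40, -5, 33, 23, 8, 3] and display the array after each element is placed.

First element 40 is already 'sorted'
Insert -5: shifted 1 elements -> [-5, 40, 33, 23, 8, 3]
Insert 33: shifted 1 elements -> [-5, 33, 40, 23, 8, 3]
Insert 23: shifted 2 elements -> [-5, 23, 33, 40, 8, 3]
Insert 8: shifted 3 elements -> [-5, 8, 23, 33, 40, 3]
Insert 3: shifted 4 elements -> [-5, 3, 8, 23, 33, 40]


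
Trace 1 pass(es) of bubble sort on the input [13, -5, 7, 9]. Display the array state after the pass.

After pass 1: [-5, 7, 9, 13] (3 swaps)
Total swaps: 3


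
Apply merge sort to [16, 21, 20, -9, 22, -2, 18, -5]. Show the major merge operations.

Divide and conquer:
  Merge [16] + [21] -> [16, 21]
  Merge [20] + [-9] -> [-9, 20]
  Merge [16, 21] + [-9, 20] -> [-9, 16, 20, 21]
  Merge [22] + [-2] -> [-2, 22]
  Merge [18] + [-5] -> [-5, 18]
  Merge [-2, 22] + [-5, 18] -> [-5, -2, 18, 22]
  Merge [-9, 16, 20, 21] + [-5, -2, 18, 22] -> [-9, -5, -2, 16, 18, 20, 21, 22]


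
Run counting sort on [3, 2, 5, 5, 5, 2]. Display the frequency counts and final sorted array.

Count array: [0, 0, 2, 1, 0, 3]
(count[i] = number of elements equal to i)
Cumulative count: [0, 0, 2, 3, 3, 6]
Sorted: [2, 2, 3, 5, 5, 5]


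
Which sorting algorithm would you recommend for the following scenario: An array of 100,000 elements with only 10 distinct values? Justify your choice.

Best choice: 3-way quicksort or Counting sort
Reason: 3-way (Dutch national flag) partitioning groups every copy of the pivot together, so with only d=10 distinct keys quicksort finishes in O(n log d) expected time, which is effectively linear; counting sort runs in O(n + k) where k is the size of the key range (not the number of distinct values), so it is linear when the 10 values are integers drawn from a small known range


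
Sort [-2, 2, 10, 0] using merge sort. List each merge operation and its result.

Divide and conquer:
  Merge [-2] + [2] -> [-2, 2]
  Merge [10] + [0] -> [0, 10]
  Merge [-2, 2] + [0, 10] -> [-2, 0, 2, 10]


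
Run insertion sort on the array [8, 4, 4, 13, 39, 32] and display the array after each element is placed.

First element 8 is already 'sorted'
Insert 4: shifted 1 elements -> [4, 8, 4, 13, 39, 32]
Insert 4: shifted 1 elements -> [4, 4, 8, 13, 39, 32]
Insert 13: shifted 0 elements -> [4, 4, 8, 13, 39, 32]
Insert 39: shifted 0 elements -> [4, 4, 8, 13, 39, 32]
Insert 32: shifted 1 elements -> [4, 4, 8, 13, 32, 39]


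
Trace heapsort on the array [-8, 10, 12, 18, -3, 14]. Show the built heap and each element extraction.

Build heap: [18, 10, 14, -8, -3, 12]
Extract 18: [14, 10, 12, -8, -3, 18]
Extract 14: [12, 10, -3, -8, 14, 18]
Extract 12: [10, -8, -3, 12, 14, 18]
Extract 10: [-3, -8, 10, 12, 14, 18]
Extract -3: [-8, -3, 10, 12, 14, 18]


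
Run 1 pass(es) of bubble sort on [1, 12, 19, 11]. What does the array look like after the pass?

After pass 1: [1, 12, 11, 19] (1 swaps)
Total swaps: 1


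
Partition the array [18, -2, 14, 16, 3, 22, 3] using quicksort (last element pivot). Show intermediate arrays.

Partition 1: pivot=3 at index 2 -> [-2, 3, 3, 16, 18, 22, 14]
Partition 2: pivot=3 at index 1 -> [-2, 3, 3, 16, 18, 22, 14]
Partition 3: pivot=14 at index 3 -> [-2, 3, 3, 14, 18, 22, 16]
Partition 4: pivot=16 at index 4 -> [-2, 3, 3, 14, 16, 22, 18]
Partition 5: pivot=18 at index 5 -> [-2, 3, 3, 14, 16, 18, 22]


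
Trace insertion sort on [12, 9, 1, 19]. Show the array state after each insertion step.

First element 12 is already 'sorted'
Insert 9: shifted 1 elements -> [9, 12, 1, 19]
Insert 1: shifted 2 elements -> [1, 9, 12, 19]
Insert 19: shifted 0 elements -> [1, 9, 12, 19]


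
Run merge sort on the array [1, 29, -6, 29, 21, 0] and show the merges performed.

Divide and conquer:
  Merge [29] + [-6] -> [-6, 29]
  Merge [1] + [-6, 29] -> [-6, 1, 29]
  Merge [21] + [0] -> [0, 21]
  Merge [29] + [0, 21] -> [0, 21, 29]
  Merge [-6, 1, 29] + [0, 21, 29] -> [-6, 0, 1, 21, 29, 29]


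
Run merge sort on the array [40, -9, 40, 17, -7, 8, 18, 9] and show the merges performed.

Divide and conquer:
  Merge [40] + [-9] -> [-9, 40]
  Merge [40] + [17] -> [17, 40]
  Merge [-9, 40] + [17, 40] -> [-9, 17, 40, 40]
  Merge [-7] + [8] -> [-7, 8]
  Merge [18] + [9] -> [9, 18]
  Merge [-7, 8] + [9, 18] -> [-7, 8, 9, 18]
  Merge [-9, 17, 40, 40] + [-7, 8, 9, 18] -> [-9, -7, 8, 9, 17, 18, 40, 40]


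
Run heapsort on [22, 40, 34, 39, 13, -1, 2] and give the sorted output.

Build heap: [40, 39, 34, 22, 13, -1, 2]
Extract 40: [39, 22, 34, 2, 13, -1, 40]
Extract 39: [34, 22, -1, 2, 13, 39, 40]
Extract 34: [22, 13, -1, 2, 34, 39, 40]
Extract 22: [13, 2, -1, 22, 34, 39, 40]
Extract 13: [2, -1, 13, 22, 34, 39, 40]
Extract 2: [-1, 2, 13, 22, 34, 39, 40]


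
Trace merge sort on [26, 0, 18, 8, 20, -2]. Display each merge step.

Divide and conquer:
  Merge [0] + [18] -> [0, 18]
  Merge [26] + [0, 18] -> [0, 18, 26]
  Merge [20] + [-2] -> [-2, 20]
  Merge [8] + [-2, 20] -> [-2, 8, 20]
  Merge [0, 18, 26] + [-2, 8, 20] -> [-2, 0, 8, 18, 20, 26]


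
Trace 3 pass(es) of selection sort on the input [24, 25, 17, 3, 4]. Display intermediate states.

Pass 1: Select minimum 3 at index 3, swap -> [3, 25, 17, 24, 4]
Pass 2: Select minimum 4 at index 4, swap -> [3, 4, 17, 24, 25]
Pass 3: Select minimum 17 at index 2, swap -> [3, 4, 17, 24, 25]


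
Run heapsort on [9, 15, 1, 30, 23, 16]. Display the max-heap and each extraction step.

Build heap: [30, 23, 16, 15, 9, 1]
Extract 30: [23, 15, 16, 1, 9, 30]
Extract 23: [16, 15, 9, 1, 23, 30]
Extract 16: [15, 1, 9, 16, 23, 30]
Extract 15: [9, 1, 15, 16, 23, 30]
Extract 9: [1, 9, 15, 16, 23, 30]


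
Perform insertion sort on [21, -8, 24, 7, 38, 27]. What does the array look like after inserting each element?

First element 21 is already 'sorted'
Insert -8: shifted 1 elements -> [-8, 21, 24, 7, 38, 27]
Insert 24: shifted 0 elements -> [-8, 21, 24, 7, 38, 27]
Insert 7: shifted 2 elements -> [-8, 7, 21, 24, 38, 27]
Insert 38: shifted 0 elements -> [-8, 7, 21, 24, 38, 27]
Insert 27: shifted 1 elements -> [-8, 7, 21, 24, 27, 38]


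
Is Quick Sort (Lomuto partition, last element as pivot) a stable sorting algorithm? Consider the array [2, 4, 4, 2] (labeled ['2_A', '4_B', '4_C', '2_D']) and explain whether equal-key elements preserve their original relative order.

Trace Quick Sort on the labeled array (the key is the number; the letter only tracks identity):
  Partition indices 0..3 around pivot 2_D -> [2_A, 2_D, 4_C, 4_B]
  Partition indices 2..3 around pivot 4_B -> [2_A, 2_D, 4_C, 4_B]
Final order: [2_A, 2_D, 4_C, 4_B]
Equal keys:
  value 2: originally 2_A, 2_D; after sorting 2_A, 2_D -> order preserved
  value 4: originally 4_B, 4_C; after sorting 4_C, 4_B -> order changed
Equal keys were reordered, so Quick Sort is not stable: partition swaps elements across long distances and can reorder equal keys. (One such input is enough; an unstable sort may happen to preserve order on other inputs, but it gives no guarantee.)
Answer: Not stable


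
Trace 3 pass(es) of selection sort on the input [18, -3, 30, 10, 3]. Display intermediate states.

Pass 1: Select minimum -3 at index 1, swap -> [-3, 18, 30, 10, 3]
Pass 2: Select minimum 3 at index 4, swap -> [-3, 3, 30, 10, 18]
Pass 3: Select minimum 10 at index 3, swap -> [-3, 3, 10, 30, 18]


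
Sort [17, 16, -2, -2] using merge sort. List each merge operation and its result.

Divide and conquer:
  Merge [17] + [16] -> [16, 17]
  Merge [-2] + [-2] -> [-2, -2]
  Merge [16, 17] + [-2, -2] -> [-2, -2, 16, 17]


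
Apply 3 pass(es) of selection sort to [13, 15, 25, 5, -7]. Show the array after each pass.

Pass 1: Select minimum -7 at index 4, swap -> [-7, 15, 25, 5, 13]
Pass 2: Select minimum 5 at index 3, swap -> [-7, 5, 25, 15, 13]
Pass 3: Select minimum 13 at index 4, swap -> [-7, 5, 13, 15, 25]


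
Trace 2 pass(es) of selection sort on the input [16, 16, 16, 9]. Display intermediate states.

Pass 1: Select minimum 9 at index 3, swap -> [9, 16, 16, 16]
Pass 2: Select minimum 16 at index 1, swap -> [9, 16, 16, 16]


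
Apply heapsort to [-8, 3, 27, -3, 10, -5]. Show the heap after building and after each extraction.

Build heap: [27, 10, -5, -3, 3, -8]
Extract 27: [10, 3, -5, -3, -8, 27]
Extract 10: [3, -3, -5, -8, 10, 27]
Extract 3: [-3, -8, -5, 3, 10, 27]
Extract -3: [-5, -8, -3, 3, 10, 27]
Extract -5: [-8, -5, -3, 3, 10, 27]


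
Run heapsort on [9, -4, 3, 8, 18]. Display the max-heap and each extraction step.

Build heap: [18, 9, 3, 8, -4]
Extract 18: [9, 8, 3, -4, 18]
Extract 9: [8, -4, 3, 9, 18]
Extract 8: [3, -4, 8, 9, 18]
Extract 3: [-4, 3, 8, 9, 18]


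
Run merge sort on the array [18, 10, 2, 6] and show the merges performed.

Divide and conquer:
  Merge [18] + [10] -> [10, 18]
  Merge [2] + [6] -> [2, 6]
  Merge [10, 18] + [2, 6] -> [2, 6, 10, 18]


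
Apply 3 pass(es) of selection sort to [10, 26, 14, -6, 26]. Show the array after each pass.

Pass 1: Select minimum -6 at index 3, swap -> [-6, 26, 14, 10, 26]
Pass 2: Select minimum 10 at index 3, swap -> [-6, 10, 14, 26, 26]
Pass 3: Select minimum 14 at index 2, swap -> [-6, 10, 14, 26, 26]


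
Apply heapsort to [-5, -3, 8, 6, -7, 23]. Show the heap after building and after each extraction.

Build heap: [23, 6, 8, -3, -7, -5]
Extract 23: [8, 6, -5, -3, -7, 23]
Extract 8: [6, -3, -5, -7, 8, 23]
Extract 6: [-3, -7, -5, 6, 8, 23]
Extract -3: [-5, -7, -3, 6, 8, 23]
Extract -5: [-7, -5, -3, 6, 8, 23]


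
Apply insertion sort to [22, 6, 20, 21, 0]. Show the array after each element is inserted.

First element 22 is already 'sorted'
Insert 6: shifted 1 elements -> [6, 22, 20, 21, 0]
Insert 20: shifted 1 elements -> [6, 20, 22, 21, 0]
Insert 21: shifted 1 elements -> [6, 20, 21, 22, 0]
Insert 0: shifted 4 elements -> [0, 6, 20, 21, 22]


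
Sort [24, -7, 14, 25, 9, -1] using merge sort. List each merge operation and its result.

Divide and conquer:
  Merge [-7] + [14] -> [-7, 14]
  Merge [24] + [-7, 14] -> [-7, 14, 24]
  Merge [9] + [-1] -> [-1, 9]
  Merge [25] + [-1, 9] -> [-1, 9, 25]
  Merge [-7, 14, 24] + [-1, 9, 25] -> [-7, -1, 9, 14, 24, 25]


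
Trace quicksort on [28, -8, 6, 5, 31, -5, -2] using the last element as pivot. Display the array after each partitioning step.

Partition 1: pivot=-2 at index 2 -> [-8, -5, -2, 5, 31, 28, 6]
Partition 2: pivot=-5 at index 1 -> [-8, -5, -2, 5, 31, 28, 6]
Partition 3: pivot=6 at index 4 -> [-8, -5, -2, 5, 6, 28, 31]
Partition 4: pivot=31 at index 6 -> [-8, -5, -2, 5, 6, 28, 31]


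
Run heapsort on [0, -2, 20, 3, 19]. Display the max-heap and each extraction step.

Build heap: [20, 19, 0, 3, -2]
Extract 20: [19, 3, 0, -2, 20]
Extract 19: [3, -2, 0, 19, 20]
Extract 3: [0, -2, 3, 19, 20]
Extract 0: [-2, 0, 3, 19, 20]


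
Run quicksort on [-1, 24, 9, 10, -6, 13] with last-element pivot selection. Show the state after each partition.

Partition 1: pivot=13 at index 4 -> [-1, 9, 10, -6, 13, 24]
Partition 2: pivot=-6 at index 0 -> [-6, 9, 10, -1, 13, 24]
Partition 3: pivot=-1 at index 1 -> [-6, -1, 10, 9, 13, 24]
Partition 4: pivot=9 at index 2 -> [-6, -1, 9, 10, 13, 24]


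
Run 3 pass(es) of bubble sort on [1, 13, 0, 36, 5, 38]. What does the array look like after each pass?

After pass 1: [1, 0, 13, 5, 36, 38] (2 swaps)
After pass 2: [0, 1, 5, 13, 36, 38] (2 swaps)
After pass 3: [0, 1, 5, 13, 36, 38] (0 swaps)
Total swaps: 4


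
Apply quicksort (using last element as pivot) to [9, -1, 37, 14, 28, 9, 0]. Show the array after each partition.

Partition 1: pivot=0 at index 1 -> [-1, 0, 37, 14, 28, 9, 9]
Partition 2: pivot=9 at index 3 -> [-1, 0, 9, 9, 28, 37, 14]
Partition 3: pivot=14 at index 4 -> [-1, 0, 9, 9, 14, 37, 28]
Partition 4: pivot=28 at index 5 -> [-1, 0, 9, 9, 14, 28, 37]


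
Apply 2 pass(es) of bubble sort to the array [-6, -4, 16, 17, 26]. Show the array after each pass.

After pass 1: [-6, -4, 16, 17, 26] (0 swaps)
After pass 2: [-6, -4, 16, 17, 26] (0 swaps)
Total swaps: 0


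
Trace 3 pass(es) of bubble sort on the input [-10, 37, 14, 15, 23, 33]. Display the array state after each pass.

After pass 1: [-10, 14, 15, 23, 33, 37] (4 swaps)
After pass 2: [-10, 14, 15, 23, 33, 37] (0 swaps)
After pass 3: [-10, 14, 15, 23, 33, 37] (0 swaps)
Total swaps: 4


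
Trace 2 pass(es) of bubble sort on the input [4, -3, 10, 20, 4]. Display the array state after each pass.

After pass 1: [-3, 4, 10, 4, 20] (2 swaps)
After pass 2: [-3, 4, 4, 10, 20] (1 swaps)
Total swaps: 3


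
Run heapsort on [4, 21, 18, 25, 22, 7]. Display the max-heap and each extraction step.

Build heap: [25, 22, 18, 21, 4, 7]
Extract 25: [22, 21, 18, 7, 4, 25]
Extract 22: [21, 7, 18, 4, 22, 25]
Extract 21: [18, 7, 4, 21, 22, 25]
Extract 18: [7, 4, 18, 21, 22, 25]
Extract 7: [4, 7, 18, 21, 22, 25]


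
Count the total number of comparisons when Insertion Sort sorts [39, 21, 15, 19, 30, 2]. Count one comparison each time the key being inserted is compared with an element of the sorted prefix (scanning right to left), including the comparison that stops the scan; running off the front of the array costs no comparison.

Insert 21: 39 > 21 (shift), reached front = 1 comparison(s) -> [21, 39, 15, 19, 30, 2]
Insert 15: 39 > 15 (shift), 21 > 15 (shift), reached front = 2 comparison(s) -> [15, 21, 39, 19, 30, 2]
Insert 19: 39 > 19 (shift), 21 > 19 (shift), 15 <= 19 (stop) = 3 comparison(s) -> [15, 19, 21, 39, 30, 2]
Insert 30: 39 > 30 (shift), 21 <= 30 (stop) = 2 comparison(s) -> [15, 19, 21, 30, 39, 2]
Insert 2: 39 > 2 (shift), 30 > 2 (shift), 21 > 2 (shift), 19 > 2 (shift), 15 > 2 (shift), reached front = 5 comparison(s) -> [2, 15, 19, 21, 30, 39]
Total comparisons: 1 + 2 + 3 + 2 + 5 = 13


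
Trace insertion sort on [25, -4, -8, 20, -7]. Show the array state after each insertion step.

First element 25 is already 'sorted'
Insert -4: shifted 1 elements -> [-4, 25, -8, 20, -7]
Insert -8: shifted 2 elements -> [-8, -4, 25, 20, -7]
Insert 20: shifted 1 elements -> [-8, -4, 20, 25, -7]
Insert -7: shifted 3 elements -> [-8, -7, -4, 20, 25]


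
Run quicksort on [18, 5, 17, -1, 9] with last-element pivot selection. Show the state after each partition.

Partition 1: pivot=9 at index 2 -> [5, -1, 9, 18, 17]
Partition 2: pivot=-1 at index 0 -> [-1, 5, 9, 18, 17]
Partition 3: pivot=17 at index 3 -> [-1, 5, 9, 17, 18]


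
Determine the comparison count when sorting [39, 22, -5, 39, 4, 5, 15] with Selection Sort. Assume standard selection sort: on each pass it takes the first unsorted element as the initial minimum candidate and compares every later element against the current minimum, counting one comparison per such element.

Pass 1: scan indices 1..6 for the minimum = 6 comparison(s); min is -5, place at index 0 -> [-5, 22, 39, 39, 4, 5, 15]
Pass 2: scan indices 2..6 for the minimum = 5 comparison(s); min is 4, place at index 1 -> [-5, 4, 39, 39, 22, 5, 15]
Pass 3: scan indices 3..6 for the minimum = 4 comparison(s); min is 5, place at index 2 -> [-5, 4, 5, 39, 22, 39, 15]
Pass 4: scan indices 4..6 for the minimum = 3 comparison(s); min is 15, place at index 3 -> [-5, 4, 5, 15, 22, 39, 39]
Pass 5: scan indices 5..6 for the minimum = 2 comparison(s); min is 22, place at index 4 -> [-5, 4, 5, 15, 22, 39, 39]
Pass 6: scan indices 6..6 for the minimum = 1 comparison(s); min is 39, place at index 5 -> [-5, 4, 5, 15, 22, 39, 39]
Selection sort always scans the whole unsorted suffix, so the count is (n-1) + (n-2) + ... + 1 = n(n-1)/2 = 7*6/2 = 21 regardless of the input order.
Total comparisons: 6 + 5 + 4 + 3 + 2 + 1 = 21


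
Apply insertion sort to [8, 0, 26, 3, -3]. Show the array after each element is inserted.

First element 8 is already 'sorted'
Insert 0: shifted 1 elements -> [0, 8, 26, 3, -3]
Insert 26: shifted 0 elements -> [0, 8, 26, 3, -3]
Insert 3: shifted 2 elements -> [0, 3, 8, 26, -3]
Insert -3: shifted 4 elements -> [-3, 0, 3, 8, 26]


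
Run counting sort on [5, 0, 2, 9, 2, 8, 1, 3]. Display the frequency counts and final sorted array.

Count array: [1, 1, 2, 1, 0, 1, 0, 0, 1, 1]
(count[i] = number of elements equal to i)
Cumulative count: [1, 2, 4, 5, 5, 6, 6, 6, 7, 8]
Sorted: [0, 1, 2, 2, 3, 5, 8, 9]


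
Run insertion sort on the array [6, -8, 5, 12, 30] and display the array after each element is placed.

First element 6 is already 'sorted'
Insert -8: shifted 1 elements -> [-8, 6, 5, 12, 30]
Insert 5: shifted 1 elements -> [-8, 5, 6, 12, 30]
Insert 12: shifted 0 elements -> [-8, 5, 6, 12, 30]
Insert 30: shifted 0 elements -> [-8, 5, 6, 12, 30]


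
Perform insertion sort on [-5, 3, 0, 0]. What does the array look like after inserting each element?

First element -5 is already 'sorted'
Insert 3: shifted 0 elements -> [-5, 3, 0, 0]
Insert 0: shifted 1 elements -> [-5, 0, 3, 0]
Insert 0: shifted 1 elements -> [-5, 0, 0, 3]


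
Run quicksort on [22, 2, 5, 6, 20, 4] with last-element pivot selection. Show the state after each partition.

Partition 1: pivot=4 at index 1 -> [2, 4, 5, 6, 20, 22]
Partition 2: pivot=22 at index 5 -> [2, 4, 5, 6, 20, 22]
Partition 3: pivot=20 at index 4 -> [2, 4, 5, 6, 20, 22]
Partition 4: pivot=6 at index 3 -> [2, 4, 5, 6, 20, 22]


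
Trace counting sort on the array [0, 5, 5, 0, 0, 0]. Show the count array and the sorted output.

Count array: [4, 0, 0, 0, 0, 2]
(count[i] = number of elements equal to i)
Cumulative count: [4, 4, 4, 4, 4, 6]
Sorted: [0, 0, 0, 0, 5, 5]


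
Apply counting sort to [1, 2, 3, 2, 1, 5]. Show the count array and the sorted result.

Count array: [0, 2, 2, 1, 0, 1]
(count[i] = number of elements equal to i)
Cumulative count: [0, 2, 4, 5, 5, 6]
Sorted: [1, 1, 2, 2, 3, 5]


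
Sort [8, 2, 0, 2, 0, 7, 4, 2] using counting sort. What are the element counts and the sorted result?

Count array: [2, 0, 3, 0, 1, 0, 0, 1, 1]
(count[i] = number of elements equal to i)
Cumulative count: [2, 2, 5, 5, 6, 6, 6, 7, 8]
Sorted: [0, 0, 2, 2, 2, 4, 7, 8]


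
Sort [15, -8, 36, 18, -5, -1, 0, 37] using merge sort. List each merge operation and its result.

Divide and conquer:
  Merge [15] + [-8] -> [-8, 15]
  Merge [36] + [18] -> [18, 36]
  Merge [-8, 15] + [18, 36] -> [-8, 15, 18, 36]
  Merge [-5] + [-1] -> [-5, -1]
  Merge [0] + [37] -> [0, 37]
  Merge [-5, -1] + [0, 37] -> [-5, -1, 0, 37]
  Merge [-8, 15, 18, 36] + [-5, -1, 0, 37] -> [-8, -5, -1, 0, 15, 18, 36, 37]


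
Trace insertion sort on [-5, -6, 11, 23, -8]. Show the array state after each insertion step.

First element -5 is already 'sorted'
Insert -6: shifted 1 elements -> [-6, -5, 11, 23, -8]
Insert 11: shifted 0 elements -> [-6, -5, 11, 23, -8]
Insert 23: shifted 0 elements -> [-6, -5, 11, 23, -8]
Insert -8: shifted 4 elements -> [-8, -6, -5, 11, 23]


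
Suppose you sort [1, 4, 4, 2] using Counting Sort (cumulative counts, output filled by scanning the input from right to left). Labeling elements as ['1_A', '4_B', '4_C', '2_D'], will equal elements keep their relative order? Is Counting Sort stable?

Trace Counting Sort on the labeled array (the key is the number; the letter only tracks identity):
  Counts for values 0..4: [0, 1, 1, 0, 2]
  Cumulative counts: [0, 1, 2, 2, 4]
  Scan right to left: place 2_D at output index 1
  Scan right to left: place 4_C at output index 3
  Scan right to left: place 4_B at output index 2
  Scan right to left: place 1_A at output index 0
  Output: [1_A, 2_D, 4_B, 4_C]
Equal keys:
  value 4: originally 4_B, 4_C; after sorting 4_B, 4_C -> order preserved
All equal keys kept their original relative order. Counting Sort is stable: scanning the input right to left with decreasing cumulative counts places later duplicates at later output positions.
Answer: Stable


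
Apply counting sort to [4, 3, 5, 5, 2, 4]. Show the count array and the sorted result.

Count array: [0, 0, 1, 1, 2, 2]
(count[i] = number of elements equal to i)
Cumulative count: [0, 0, 1, 2, 4, 6]
Sorted: [2, 3, 4, 4, 5, 5]


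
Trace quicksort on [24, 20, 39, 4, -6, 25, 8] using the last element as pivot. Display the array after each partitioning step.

Partition 1: pivot=8 at index 2 -> [4, -6, 8, 24, 20, 25, 39]
Partition 2: pivot=-6 at index 0 -> [-6, 4, 8, 24, 20, 25, 39]
Partition 3: pivot=39 at index 6 -> [-6, 4, 8, 24, 20, 25, 39]
Partition 4: pivot=25 at index 5 -> [-6, 4, 8, 24, 20, 25, 39]
Partition 5: pivot=20 at index 3 -> [-6, 4, 8, 20, 24, 25, 39]


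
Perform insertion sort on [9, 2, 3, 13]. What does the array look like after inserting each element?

First element 9 is already 'sorted'
Insert 2: shifted 1 elements -> [2, 9, 3, 13]
Insert 3: shifted 1 elements -> [2, 3, 9, 13]
Insert 13: shifted 0 elements -> [2, 3, 9, 13]
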